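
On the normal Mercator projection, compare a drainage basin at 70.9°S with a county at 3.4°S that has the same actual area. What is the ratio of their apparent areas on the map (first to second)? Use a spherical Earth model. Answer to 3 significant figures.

Mercator is conformal with k = sec φ, so areal scale = k² = sec²φ.
At 70.9°: sec²(70.9°) = 1/0.3272² = 9.340.
At 3.4°: sec²(3.4°) = 1/0.9982² = 1.004.
Ratio = 9.340/1.004 = cos²(3.4°)/cos²(70.9°) ≈ 9.31.

9.31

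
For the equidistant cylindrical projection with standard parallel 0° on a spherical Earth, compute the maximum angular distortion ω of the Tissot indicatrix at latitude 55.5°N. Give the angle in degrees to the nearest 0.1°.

In the plate carrée (x = Rλ, y = Rφ), meridians are true-scale (h = 1) and parallels are stretched by k = sec φ.
At 55.5°: h = 1.000, k = 1.766; principal scales a = 1.766, b = 1.000.
sin(ω/2) = (a − b)/(a + b) = 0.7655/2.766 = 0.2768, so ω = 2 arcsin(0.2768) ≈ 32.1°.

32.1°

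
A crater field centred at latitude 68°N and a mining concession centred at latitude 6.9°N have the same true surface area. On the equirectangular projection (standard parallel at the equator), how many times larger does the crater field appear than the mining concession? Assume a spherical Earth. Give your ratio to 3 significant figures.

For the equirectangular projection with φ₀ = 0 (plate carrée), h = 1 along meridians and k = sec φ along parallels.
Areal scale at 68°: h·k = 1.000 × 2.669 = 2.669.
Areal scale at 6.9°: h·k = 1.000 × 1.007 = 1.007.
Ratio = 2.669/1.007 ≈ 2.65.

2.65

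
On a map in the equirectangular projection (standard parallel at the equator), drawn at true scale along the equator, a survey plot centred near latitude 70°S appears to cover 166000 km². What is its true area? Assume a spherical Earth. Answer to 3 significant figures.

For the equirectangular projection with φ₀ = 0 (plate carrée), h = 1 along meridians and k = sec φ along parallels.
Areal scale = h·k = 1 × sec φ; at 70°, h = 1.000, k = 2.924, so h·k = 2.924.
True area = apparent / (areal scale) = 166000 / 2.924 ≈ 56800 km².

56800 km²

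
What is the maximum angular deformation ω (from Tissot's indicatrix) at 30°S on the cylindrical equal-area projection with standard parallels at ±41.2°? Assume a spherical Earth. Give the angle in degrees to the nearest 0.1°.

For cylindrical equal-area with standard parallel φ₀, h = cos φ / cos φ₀ and k = cos φ₀ / cos φ, so h·k = 1.
At 30°: h = 1.151, k = 0.8688; principal scales a = 1.151, b = 0.8688.
sin(ω/2) = (a − b)/(a + b) = 0.2822/2.020 = 0.1397, so ω = 2 arcsin(0.1397) ≈ 16.1°.

16.1°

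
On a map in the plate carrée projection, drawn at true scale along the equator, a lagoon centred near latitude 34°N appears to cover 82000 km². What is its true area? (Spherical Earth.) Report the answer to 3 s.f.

Plate carrée maps x = Rλ, y = Rφ. The meridian scale is h = 1 and the parallel scale is k = 1/cos φ = sec φ.
Areal scale = h·k = 1 × sec φ; at 34°, h = 1.000, k = 1.206, so h·k = 1.206.
True area = apparent / (areal scale) = 82000 / 1.206 ≈ 68000 km².

68000 km²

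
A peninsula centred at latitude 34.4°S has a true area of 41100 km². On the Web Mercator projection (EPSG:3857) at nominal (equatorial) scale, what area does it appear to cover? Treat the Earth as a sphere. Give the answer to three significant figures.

Mercator is conformal, so the point scale is isotropic: h = k = sec φ = 1/cos φ.
Areal scale = k² = sec²φ = 1/cos²(34.4°) = 1/0.8251² = 1.469.
Apparent area = 41100 × 1.469 ≈ 60400 km².

60400 km²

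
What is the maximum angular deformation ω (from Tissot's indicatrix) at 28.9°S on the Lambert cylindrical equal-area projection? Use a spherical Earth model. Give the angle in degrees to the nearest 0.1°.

The Lambert cylindrical equal-area projection is the cylindrical equal-area projection with its standard parallel at the equator (φ₀ = 0). For cylindrical equal-area with standard parallel φ₀, h = cos φ / cos φ₀ and k = cos φ₀ / cos φ, so h·k = 1.
At 28.9°: h = 0.8755, k = 1.142; principal scales a = 1.142, b = 0.8755.
sin(ω/2) = (a − b)/(a + b) = 0.2668/2.018 = 0.1322, so ω = 2 arcsin(0.1322) ≈ 15.2°.

15.2°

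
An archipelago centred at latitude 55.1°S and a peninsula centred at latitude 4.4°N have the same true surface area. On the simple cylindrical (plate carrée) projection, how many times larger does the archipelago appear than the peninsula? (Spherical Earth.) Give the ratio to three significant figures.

1.74

Plate carrée maps x = Rλ, y = Rφ. The meridian scale is h = 1 and the parallel scale is k = 1/cos φ = sec φ.
Areal scale at 55.1°: h·k = 1.000 × 1.748 = 1.748.
Areal scale at 4.4°: h·k = 1.000 × 1.003 = 1.003.
Ratio = 1.748/1.003 ≈ 1.74.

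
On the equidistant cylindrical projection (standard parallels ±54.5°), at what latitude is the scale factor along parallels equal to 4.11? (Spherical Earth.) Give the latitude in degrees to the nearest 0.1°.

The equidistant cylindrical projection with φ₀ = 54.5° has h = 1 (meridians true) and k = cos φ₀ / cos φ along parallels.
k = cos φ₀ / cos φ = 4.11  ⇒  cos φ = cos 54.5° / 4.11 = 0.1413.
φ = arccos(0.1413) ≈ 81.9°.

81.9°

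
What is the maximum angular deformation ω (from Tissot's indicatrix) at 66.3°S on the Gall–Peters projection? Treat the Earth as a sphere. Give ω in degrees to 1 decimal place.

61.5°

Gall–Peters is a cylindrical equal-area projection with standard parallels at ±45°. A cylindrical equal-area projection with standard parallel φ₀ has meridian scale h = cos φ / cos φ₀ and parallel scale k = cos φ₀ / cos φ (so areas are preserved, h·k = 1).
At 66.3°: h = 0.5684, k = 1.759; principal scales a = 1.759, b = 0.5684.
sin(ω/2) = (a − b)/(a + b) = 1.191/2.328 = 0.5116, so ω = 2 arcsin(0.5116) ≈ 61.5°.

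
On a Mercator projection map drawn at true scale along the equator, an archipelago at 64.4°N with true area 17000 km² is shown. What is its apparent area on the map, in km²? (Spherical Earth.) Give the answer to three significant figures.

91100 km²

For Mercator, h = k = sec φ (a conformal cylindrical projection has a single point scale, 1/cos φ).
Areal scale = k² = sec²φ = 1/cos²(64.4°) = 1/0.4321² = 5.356.
Apparent area = 17000 × 5.356 ≈ 91100 km².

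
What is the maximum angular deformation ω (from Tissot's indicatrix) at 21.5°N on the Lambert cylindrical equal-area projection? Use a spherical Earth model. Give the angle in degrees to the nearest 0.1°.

The Lambert cylindrical equal-area projection is the cylindrical equal-area projection with its standard parallel at the equator (φ₀ = 0). A cylindrical equal-area projection with standard parallel φ₀ has meridian scale h = cos φ / cos φ₀ and parallel scale k = cos φ₀ / cos φ (so areas are preserved, h·k = 1).
At 21.5°: h = 0.9304, k = 1.075; principal scales a = 1.075, b = 0.9304.
sin(ω/2) = (a − b)/(a + b) = 0.1444/2.005 = 0.07200, so ω = 2 arcsin(0.07200) ≈ 8.3°.

8.3°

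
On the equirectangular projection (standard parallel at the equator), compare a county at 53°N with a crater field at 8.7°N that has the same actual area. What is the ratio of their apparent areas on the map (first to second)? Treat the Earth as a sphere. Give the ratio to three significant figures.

Plate carrée maps x = Rλ, y = Rφ. The meridian scale is h = 1 and the parallel scale is k = 1/cos φ = sec φ.
Areal scale at 53°: h·k = 1.000 × 1.662 = 1.662.
Areal scale at 8.7°: h·k = 1.000 × 1.012 = 1.012.
Ratio = 1.662/1.012 ≈ 1.64.

1.64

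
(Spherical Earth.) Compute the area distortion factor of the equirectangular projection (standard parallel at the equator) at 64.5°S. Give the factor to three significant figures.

2.32

For the equirectangular projection with φ₀ = 0 (plate carrée), h = 1 along meridians and k = sec φ along parallels.
Areal scale = h·k = 1 × sec φ; at 64.5°, h = 1.000, k = 2.323, so h·k = 2.323.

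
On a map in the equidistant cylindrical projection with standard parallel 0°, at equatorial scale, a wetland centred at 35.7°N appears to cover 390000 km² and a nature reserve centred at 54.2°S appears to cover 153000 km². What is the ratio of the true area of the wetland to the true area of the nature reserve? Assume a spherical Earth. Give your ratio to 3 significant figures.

Plate carrée has h = 1 and k = sec φ, giving areal scale sec φ; true area = (apparent area) · cos φ.
True area of wetland: 390000 × cos(35.7°) = 390000 × 0.8121 = 316700 km².
True area of nature reserve: 153000 × cos(54.2°) = 153000 × 0.5850 = 89500 km².
Ratio = 316700 / 89500 ≈ 3.54.

3.54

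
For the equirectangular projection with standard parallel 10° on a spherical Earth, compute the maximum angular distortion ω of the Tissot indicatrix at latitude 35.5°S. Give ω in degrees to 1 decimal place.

10.9°

The equidistant cylindrical projection with φ₀ = 10° has h = 1 (meridians true) and k = cos φ₀ / cos φ along parallels.
At 35.5°: h = 1.000, k = 1.210; principal scales a = 1.210, b = 1.000.
sin(ω/2) = (a − b)/(a + b) = 0.2097/2.210 = 0.09489, so ω = 2 arcsin(0.09489) ≈ 10.9°.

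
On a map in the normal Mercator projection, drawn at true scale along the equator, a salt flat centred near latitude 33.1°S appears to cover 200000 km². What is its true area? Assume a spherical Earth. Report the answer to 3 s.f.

The Mercator projection is conformal; its linear scale factor is the same in every direction and equals sec φ = 1/cos φ.
Areal scale = k² = sec²φ = 1/cos²(33.1°) = 1/0.8377² = 1.425.
True area = apparent / (areal scale) = 200000 / 1.425 ≈ 140000 km².

140000 km²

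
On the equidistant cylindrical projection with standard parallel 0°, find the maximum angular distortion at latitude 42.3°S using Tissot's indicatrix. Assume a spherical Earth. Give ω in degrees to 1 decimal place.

Plate carrée maps x = Rλ, y = Rφ. The meridian scale is h = 1 and the parallel scale is k = 1/cos φ = sec φ.
At 42.3°: h = 1.000, k = 1.352; principal scales a = 1.352, b = 1.000.
sin(ω/2) = (a − b)/(a + b) = 0.3520/2.352 = 0.1497, so ω = 2 arcsin(0.1497) ≈ 17.2°.

17.2°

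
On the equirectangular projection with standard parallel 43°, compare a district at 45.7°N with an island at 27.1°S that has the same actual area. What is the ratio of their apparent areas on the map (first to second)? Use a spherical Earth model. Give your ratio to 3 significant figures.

The equidistant cylindrical projection with φ₀ = 43° has h = 1 (meridians true) and k = cos φ₀ / cos φ along parallels.
Areal scale at 45.7°: h·k = 1.000 × 1.047 = 1.047.
Areal scale at 27.1°: h·k = 1.000 × 0.8215 = 0.8215.
Ratio = 1.047/0.8215 ≈ 1.27.

1.27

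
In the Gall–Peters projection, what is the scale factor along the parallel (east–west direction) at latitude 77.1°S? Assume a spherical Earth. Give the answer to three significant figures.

The Gall–Peters projection is cylindrical equal-area with φ₀ = 45°. A cylindrical equal-area projection with standard parallel φ₀ has meridian scale h = cos φ / cos φ₀ and parallel scale k = cos φ₀ / cos φ (so areas are preserved, h·k = 1).
k = cos 45° / cos 77.1° = 0.7071/0.2233 = 3.167.

3.17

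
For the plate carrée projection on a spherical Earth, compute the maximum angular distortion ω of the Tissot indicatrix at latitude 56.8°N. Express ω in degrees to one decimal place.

For the equirectangular projection with φ₀ = 0 (plate carrée), h = 1 along meridians and k = sec φ along parallels.
At 56.8°: h = 1.000, k = 1.826; principal scales a = 1.826, b = 1.000.
sin(ω/2) = (a − b)/(a + b) = 0.8263/2.826 = 0.2924, so ω = 2 arcsin(0.2924) ≈ 34.0°.

34.0°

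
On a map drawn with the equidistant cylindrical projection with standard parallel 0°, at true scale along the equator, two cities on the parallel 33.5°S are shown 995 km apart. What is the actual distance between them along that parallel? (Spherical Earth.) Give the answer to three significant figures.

Plate carrée maps x = Rλ, y = Rφ. The meridian scale is h = 1 and the parallel scale is k = 1/cos φ = sec φ.
Along the parallel at 33.5°, map distances are exaggerated by k = sec 33.5° = 1.199.
True distance = 995 / 1.199 = 995 × cos 33.5° ≈ 830 km.

830 km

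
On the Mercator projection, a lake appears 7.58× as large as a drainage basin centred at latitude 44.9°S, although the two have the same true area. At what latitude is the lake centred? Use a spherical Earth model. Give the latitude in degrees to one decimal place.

Mercator areal scale is sec²φ, so apparent-area ratio = sec²φ₁ / sec²φ₂ = cos²φ₂ / cos²φ₁.
cos²φ₂ / cos²φ₁ = 7.58  ⇒  cos φ₁ = cos 44.9° / √7.58 = 0.7083/2.753 = 0.2573.
φ₁ = arccos(0.2573) ≈ 75.1°.

75.1°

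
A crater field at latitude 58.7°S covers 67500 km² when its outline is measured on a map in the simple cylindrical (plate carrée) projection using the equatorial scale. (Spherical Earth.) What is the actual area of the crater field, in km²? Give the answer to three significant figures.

35100 km²

In the plate carrée (x = Rλ, y = Rφ), meridians are true-scale (h = 1) and parallels are stretched by k = sec φ.
Areal scale = h·k = 1 × sec φ; at 58.7°, h = 1.000, k = 1.925, so h·k = 1.925.
True area = apparent / (areal scale) = 67500 / 1.925 ≈ 35100 km².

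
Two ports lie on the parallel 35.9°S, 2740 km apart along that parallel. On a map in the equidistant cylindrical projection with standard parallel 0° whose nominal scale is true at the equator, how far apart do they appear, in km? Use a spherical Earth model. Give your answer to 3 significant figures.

Plate carrée maps x = Rλ, y = Rφ. The meridian scale is h = 1 and the parallel scale is k = 1/cos φ = sec φ.
Along the parallel, k = sec 35.9° = 1/0.8100 = 1.235.
Map distance = 2740 × 1.235 ≈ 3380 km.

3380 km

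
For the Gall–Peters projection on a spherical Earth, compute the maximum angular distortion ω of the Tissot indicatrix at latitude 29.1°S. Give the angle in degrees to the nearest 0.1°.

Gall–Peters is a cylindrical equal-area projection with standard parallels at ±45°. For cylindrical equal-area with standard parallel φ₀, h = cos φ / cos φ₀ and k = cos φ₀ / cos φ, so h·k = 1.
At 29.1°: h = 1.236, k = 0.8093; principal scales a = 1.236, b = 0.8093.
sin(ω/2) = (a − b)/(a + b) = 0.4264/2.045 = 0.2085, so ω = 2 arcsin(0.2085) ≈ 24.1°.

24.1°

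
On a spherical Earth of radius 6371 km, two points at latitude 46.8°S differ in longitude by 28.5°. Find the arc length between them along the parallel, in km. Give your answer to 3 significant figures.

2170 km

Arc length along a parallel = R cos φ · Δλ (with Δλ in radians).
= 6371 × cos 46.8° × (28.5° × π/180) = 6371 × 0.6845 × 0.4974 ≈ 2170 km.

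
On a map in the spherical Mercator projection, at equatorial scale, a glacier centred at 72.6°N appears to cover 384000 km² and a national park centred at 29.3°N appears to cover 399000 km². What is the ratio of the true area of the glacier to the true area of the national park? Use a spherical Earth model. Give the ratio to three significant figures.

0.113

On Mercator the areal scale is sec²φ, so true area = apparent × cos²φ.
True area of glacier: 384000 × cos²(72.6°) = 384000 × 0.08943 = 34340 km².
True area of national park: 399000 × cos²(29.3°) = 399000 × 0.7605 = 303400 km².
Ratio = 34340 / 303400 ≈ 0.113.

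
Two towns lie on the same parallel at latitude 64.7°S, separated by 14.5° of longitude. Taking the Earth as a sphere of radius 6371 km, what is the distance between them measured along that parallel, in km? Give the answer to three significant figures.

689 km

Arc length along a parallel = R cos φ · Δλ (with Δλ in radians).
= 6371 × cos 64.7° × (14.5° × π/180) = 6371 × 0.4274 × 0.2531 ≈ 689 km.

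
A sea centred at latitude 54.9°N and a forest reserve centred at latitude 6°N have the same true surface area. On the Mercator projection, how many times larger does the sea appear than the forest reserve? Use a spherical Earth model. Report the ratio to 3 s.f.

2.99

Mercator is conformal with k = sec φ, so areal scale = k² = sec²φ.
At 54.9°: sec²(54.9°) = 1/0.5750² = 3.025.
At 6°: sec²(6°) = 1/0.9945² = 1.011.
Ratio = 3.025/1.011 = cos²(6°)/cos²(54.9°) ≈ 2.99.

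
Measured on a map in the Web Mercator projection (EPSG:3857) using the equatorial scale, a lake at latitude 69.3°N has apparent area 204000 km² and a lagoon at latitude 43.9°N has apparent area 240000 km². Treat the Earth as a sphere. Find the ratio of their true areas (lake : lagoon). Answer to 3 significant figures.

0.205

Since Mercator area scale is 1/cos²φ, the true area equals the apparent area multiplied by cos²φ.
True area of lake: 204000 × cos²(69.3°) = 204000 × 0.1249 = 25490 km².
True area of lagoon: 240000 × cos²(43.9°) = 240000 × 0.5192 = 124600 km².
Ratio = 25490 / 124600 ≈ 0.205.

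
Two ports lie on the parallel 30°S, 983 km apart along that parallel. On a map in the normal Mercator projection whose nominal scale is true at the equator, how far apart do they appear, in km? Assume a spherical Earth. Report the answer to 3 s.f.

Mercator is conformal, so the point scale is isotropic: h = k = sec φ = 1/cos φ.
Along the parallel, k = sec 30° = 1/0.8660 = 1.155.
Map distance = 983 × 1.155 ≈ 1140 km.

1140 km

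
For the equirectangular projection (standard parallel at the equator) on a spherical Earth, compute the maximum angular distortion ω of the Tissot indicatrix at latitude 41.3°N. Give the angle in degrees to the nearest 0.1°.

16.3°

Plate carrée maps x = Rλ, y = Rφ. The meridian scale is h = 1 and the parallel scale is k = 1/cos φ = sec φ.
At 41.3°: h = 1.000, k = 1.331; principal scales a = 1.331, b = 1.000.
sin(ω/2) = (a − b)/(a + b) = 0.3311/2.331 = 0.1420, so ω = 2 arcsin(0.1420) ≈ 16.3°.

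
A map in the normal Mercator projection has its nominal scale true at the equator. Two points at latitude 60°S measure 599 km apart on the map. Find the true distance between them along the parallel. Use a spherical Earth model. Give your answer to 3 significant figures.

The Mercator projection is conformal; its linear scale factor is the same in every direction and equals sec φ = 1/cos φ.
Along the parallel at 60°, map distances are exaggerated by k = sec 60° = 2.000.
True distance = 599 / 2.000 = 599 × cos 60° ≈ 300 km.

300 km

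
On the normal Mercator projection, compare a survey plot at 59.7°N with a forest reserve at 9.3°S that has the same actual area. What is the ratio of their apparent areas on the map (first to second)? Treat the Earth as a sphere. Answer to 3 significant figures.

Mercator areal scale is sec²φ.
At 59.7°: sec²(59.7°) = 1/0.5045² = 3.929.
At 9.3°: sec²(9.3°) = 1/0.9869² = 1.027.
Ratio = 3.929/1.027 = cos²(9.3°)/cos²(59.7°) ≈ 3.83.

3.83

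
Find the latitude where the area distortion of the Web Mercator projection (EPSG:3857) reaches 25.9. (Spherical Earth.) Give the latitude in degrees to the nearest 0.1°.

78.7°

Mercator areal scale is sec²φ.
sec²φ = 25.9  ⇒  cos²φ = 0.03861  ⇒  cos φ = 0.1965.
φ = arccos(0.1965) ≈ 78.7°.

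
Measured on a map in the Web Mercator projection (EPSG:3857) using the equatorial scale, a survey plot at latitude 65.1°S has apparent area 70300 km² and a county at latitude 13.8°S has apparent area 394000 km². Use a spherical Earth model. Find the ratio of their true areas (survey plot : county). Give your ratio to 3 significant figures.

On Mercator the areal scale is sec²φ, so true area = apparent × cos²φ.
True area of survey plot: 70300 × cos²(65.1°) = 70300 × 0.1773 = 12460 km².
True area of county: 394000 × cos²(13.8°) = 394000 × 0.9431 = 371600 km².
Ratio = 12460 / 371600 ≈ 0.0335.

0.0335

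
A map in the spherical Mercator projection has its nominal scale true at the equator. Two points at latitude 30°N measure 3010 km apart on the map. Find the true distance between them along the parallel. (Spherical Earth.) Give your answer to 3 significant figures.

Mercator is conformal, so the point scale is isotropic: h = k = sec φ = 1/cos φ.
Along the parallel at 30°, map distances are exaggerated by k = sec 30° = 1.155.
True distance = 3010 / 1.155 = 3010 × cos 30° ≈ 2610 km.

2610 km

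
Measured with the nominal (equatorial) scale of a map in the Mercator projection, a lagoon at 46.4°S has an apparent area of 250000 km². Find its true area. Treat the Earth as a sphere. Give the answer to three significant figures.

119000 km²

The Mercator projection is conformal; its linear scale factor is the same in every direction and equals sec φ = 1/cos φ.
Areal scale = k² = sec²φ = 1/cos²(46.4°) = 1/0.6896² = 2.103.
True area = apparent / (areal scale) = 250000 / 2.103 ≈ 119000 km².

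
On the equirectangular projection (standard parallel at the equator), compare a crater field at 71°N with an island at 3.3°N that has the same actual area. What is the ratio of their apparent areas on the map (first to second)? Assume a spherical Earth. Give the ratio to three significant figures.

3.07

For the equirectangular projection with φ₀ = 0 (plate carrée), h = 1 along meridians and k = sec φ along parallels.
Areal scale at 71°: h·k = 1.000 × 3.072 = 3.072.
Areal scale at 3.3°: h·k = 1.000 × 1.002 = 1.002.
Ratio = 3.072/1.002 ≈ 3.07.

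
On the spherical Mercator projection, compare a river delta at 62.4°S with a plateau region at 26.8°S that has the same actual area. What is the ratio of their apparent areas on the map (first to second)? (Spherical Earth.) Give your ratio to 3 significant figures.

Mercator areal scale is sec²φ.
At 62.4°: sec²(62.4°) = 1/0.4633² = 4.659.
At 26.8°: sec²(26.8°) = 1/0.8926² = 1.255.
Ratio = 4.659/1.255 = cos²(26.8°)/cos²(62.4°) ≈ 3.71.

3.71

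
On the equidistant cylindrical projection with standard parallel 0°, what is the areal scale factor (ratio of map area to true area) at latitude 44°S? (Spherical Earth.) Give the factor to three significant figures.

1.39

In the plate carrée (x = Rλ, y = Rφ), meridians are true-scale (h = 1) and parallels are stretched by k = sec φ.
Areal scale = h·k = 1 × sec φ; at 44°, h = 1.000, k = 1.390, so h·k = 1.390.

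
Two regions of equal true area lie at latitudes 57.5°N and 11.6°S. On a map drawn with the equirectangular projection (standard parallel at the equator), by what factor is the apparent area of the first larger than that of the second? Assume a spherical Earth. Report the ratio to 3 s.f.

1.82

Plate carrée maps x = Rλ, y = Rφ. The meridian scale is h = 1 and the parallel scale is k = 1/cos φ = sec φ.
Areal scale at 57.5°: h·k = 1.000 × 1.861 = 1.861.
Areal scale at 11.6°: h·k = 1.000 × 1.021 = 1.021.
Ratio = 1.861/1.021 ≈ 1.82.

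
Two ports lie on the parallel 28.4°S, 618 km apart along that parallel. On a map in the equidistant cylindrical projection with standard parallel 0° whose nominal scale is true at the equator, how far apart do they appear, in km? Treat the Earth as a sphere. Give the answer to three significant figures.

703 km

In the plate carrée (x = Rλ, y = Rφ), meridians are true-scale (h = 1) and parallels are stretched by k = sec φ.
Along the parallel, k = sec 28.4° = 1/0.8796 = 1.137.
Map distance = 618 × 1.137 ≈ 703 km.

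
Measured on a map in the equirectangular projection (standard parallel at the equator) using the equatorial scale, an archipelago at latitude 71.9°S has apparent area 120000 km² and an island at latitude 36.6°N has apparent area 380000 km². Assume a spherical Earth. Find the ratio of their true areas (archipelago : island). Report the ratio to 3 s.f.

0.122

On the plate carrée, areal scale = h·k = 1 × sec φ, so true area = apparent × cos φ.
True area of archipelago: 120000 × cos(71.9°) = 120000 × 0.3107 = 37280 km².
True area of island: 380000 × cos(36.6°) = 380000 × 0.8028 = 305100 km².
Ratio = 37280 / 305100 ≈ 0.122.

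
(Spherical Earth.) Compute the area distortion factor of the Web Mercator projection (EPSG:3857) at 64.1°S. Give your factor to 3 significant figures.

5.24

The Mercator projection is conformal; its linear scale factor is the same in every direction and equals sec φ = 1/cos φ.
Areal scale = k² = sec²φ = 1/cos²(64.1°) = 1/0.4368² = 5.241.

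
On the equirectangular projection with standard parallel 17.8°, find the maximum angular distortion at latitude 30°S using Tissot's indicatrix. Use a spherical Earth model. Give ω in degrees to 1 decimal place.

With standard parallel φ₀ = 17.8°, the equirectangular projection gives x = Rλ cos φ₀, y = Rφ, so h = 1 and k = cos 17.8° / cos φ.
At 30°: h = 1.000, k = 1.099; principal scales a = 1.099, b = 1.000.
sin(ω/2) = (a − b)/(a + b) = 0.09942/2.099 = 0.04736, so ω = 2 arcsin(0.04736) ≈ 5.4°.

5.4°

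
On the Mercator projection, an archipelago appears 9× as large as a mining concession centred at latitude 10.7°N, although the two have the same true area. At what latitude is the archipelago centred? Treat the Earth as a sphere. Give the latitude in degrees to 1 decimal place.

On Mercator, (apparent₁)/(apparent₂) = sec²φ₁ / sec²φ₂ when true areas are equal.
cos²φ₂ / cos²φ₁ = 9  ⇒  cos φ₁ = cos 10.7° / √9 = 0.9826/3.000 = 0.3275.
φ₁ = arccos(0.3275) ≈ 70.9°.

70.9°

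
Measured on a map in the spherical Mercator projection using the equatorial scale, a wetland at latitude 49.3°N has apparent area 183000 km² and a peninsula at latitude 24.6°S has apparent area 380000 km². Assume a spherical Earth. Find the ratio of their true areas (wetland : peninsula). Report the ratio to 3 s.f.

On Mercator the areal scale is sec²φ, so true area = apparent × cos²φ.
True area of wetland: 183000 × cos²(49.3°) = 183000 × 0.4252 = 77820 km².
True area of peninsula: 380000 × cos²(24.6°) = 380000 × 0.8267 = 314100 km².
Ratio = 77820 / 314100 ≈ 0.248.

0.248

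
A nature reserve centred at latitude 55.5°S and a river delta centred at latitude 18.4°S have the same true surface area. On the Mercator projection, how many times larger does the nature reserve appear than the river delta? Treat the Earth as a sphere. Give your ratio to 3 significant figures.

2.81

Mercator areal scale is sec²φ.
At 55.5°: sec²(55.5°) = 1/0.5664² = 3.117.
At 18.4°: sec²(18.4°) = 1/0.9489² = 1.111.
Ratio = 3.117/1.111 = cos²(18.4°)/cos²(55.5°) ≈ 2.81.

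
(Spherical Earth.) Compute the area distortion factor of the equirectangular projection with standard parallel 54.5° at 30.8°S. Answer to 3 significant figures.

0.676

With standard parallel φ₀ = 54.5°, the equirectangular projection gives x = Rλ cos φ₀, y = Rφ, so h = 1 and k = cos 54.5° / cos φ.
Areal scale = h·k = 1 × cos φ₀ / cos φ; at 30.8°, h = 1.000, k = 0.6761, so h·k = 0.6761.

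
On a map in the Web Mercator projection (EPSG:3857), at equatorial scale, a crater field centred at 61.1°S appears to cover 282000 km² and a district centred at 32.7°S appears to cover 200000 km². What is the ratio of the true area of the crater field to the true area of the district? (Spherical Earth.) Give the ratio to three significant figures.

0.465

Mercator's areal exaggeration is sec²φ; hence true area = (apparent area) · cos²φ.
True area of crater field: 282000 × cos²(61.1°) = 282000 × 0.2336 = 65860 km².
True area of district: 200000 × cos²(32.7°) = 200000 × 0.7081 = 141600 km².
Ratio = 65860 / 141600 ≈ 0.465.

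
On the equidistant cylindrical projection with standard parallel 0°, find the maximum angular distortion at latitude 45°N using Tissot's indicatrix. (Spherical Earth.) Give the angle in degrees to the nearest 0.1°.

19.8°

Plate carrée maps x = Rλ, y = Rφ. The meridian scale is h = 1 and the parallel scale is k = 1/cos φ = sec φ.
At 45°: h = 1.000, k = 1.414; principal scales a = 1.414, b = 1.000.
sin(ω/2) = (a − b)/(a + b) = 0.4142/2.414 = 0.1716, so ω = 2 arcsin(0.1716) ≈ 19.8°.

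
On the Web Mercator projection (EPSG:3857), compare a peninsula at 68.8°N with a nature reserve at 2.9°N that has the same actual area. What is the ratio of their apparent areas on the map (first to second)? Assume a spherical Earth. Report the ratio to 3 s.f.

Mercator areal scale is sec²φ.
At 68.8°: sec²(68.8°) = 1/0.3616² = 7.647.
At 2.9°: sec²(2.9°) = 1/0.9987² = 1.003.
Ratio = 7.647/1.003 = cos²(2.9°)/cos²(68.8°) ≈ 7.63.

7.63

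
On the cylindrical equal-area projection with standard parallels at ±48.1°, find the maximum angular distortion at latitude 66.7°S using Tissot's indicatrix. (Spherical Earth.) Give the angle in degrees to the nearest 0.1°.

Cylindrical equal-area (φ₀ = 48.1°): h = cos φ / cos 48.1° along meridians, k = cos 48.1° / cos φ along parallels; h·k = 1.
At 66.7°: h = 0.5923, k = 1.688; principal scales a = 1.688, b = 0.5923.
sin(ω/2) = (a − b)/(a + b) = 1.096/2.281 = 0.4806, so ω = 2 arcsin(0.4806) ≈ 57.4°.

57.4°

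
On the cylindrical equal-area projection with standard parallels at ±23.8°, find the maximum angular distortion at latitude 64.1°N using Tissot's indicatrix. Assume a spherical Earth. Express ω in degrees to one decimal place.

A cylindrical equal-area projection with standard parallel φ₀ has meridian scale h = cos φ / cos φ₀ and parallel scale k = cos φ₀ / cos φ (so areas are preserved, h·k = 1).
At 64.1°: h = 0.4774, k = 2.095; principal scales a = 2.095, b = 0.4774.
sin(ω/2) = (a − b)/(a + b) = 1.617/2.572 = 0.6288, so ω = 2 arcsin(0.6288) ≈ 77.9°.

77.9°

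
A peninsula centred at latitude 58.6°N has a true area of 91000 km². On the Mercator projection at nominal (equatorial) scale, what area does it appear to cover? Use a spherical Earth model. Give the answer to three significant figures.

Mercator is conformal, so the point scale is isotropic: h = k = sec φ = 1/cos φ.
Areal scale = k² = sec²φ = 1/cos²(58.6°) = 1/0.5210² = 3.684.
Apparent area = 91000 × 3.684 ≈ 335000 km².

335000 km²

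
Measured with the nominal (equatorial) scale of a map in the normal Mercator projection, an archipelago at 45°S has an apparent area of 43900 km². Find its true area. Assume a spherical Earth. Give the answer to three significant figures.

Mercator is conformal, so the point scale is isotropic: h = k = sec φ = 1/cos φ.
Areal scale = k² = sec²φ = 1/cos²(45°) = 1/0.7071² = 2.000.
True area = apparent / (areal scale) = 43900 / 2.000 ≈ 22000 km².

22000 km²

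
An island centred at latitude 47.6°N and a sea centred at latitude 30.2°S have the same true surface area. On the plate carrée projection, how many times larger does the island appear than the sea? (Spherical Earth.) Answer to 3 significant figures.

1.28

Plate carrée maps x = Rλ, y = Rφ. The meridian scale is h = 1 and the parallel scale is k = 1/cos φ = sec φ.
Areal scale at 47.6°: h·k = 1.000 × 1.483 = 1.483.
Areal scale at 30.2°: h·k = 1.000 × 1.157 = 1.157.
Ratio = 1.483/1.157 ≈ 1.28.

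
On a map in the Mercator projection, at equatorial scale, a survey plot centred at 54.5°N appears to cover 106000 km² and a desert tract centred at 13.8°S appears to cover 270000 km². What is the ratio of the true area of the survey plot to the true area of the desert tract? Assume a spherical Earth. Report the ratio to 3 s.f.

0.140

On Mercator the areal scale is sec²φ, so true area = apparent × cos²φ.
True area of survey plot: 106000 × cos²(54.5°) = 106000 × 0.3372 = 35740 km².
True area of desert tract: 270000 × cos²(13.8°) = 270000 × 0.9431 = 254600 km².
Ratio = 35740 / 254600 ≈ 0.140.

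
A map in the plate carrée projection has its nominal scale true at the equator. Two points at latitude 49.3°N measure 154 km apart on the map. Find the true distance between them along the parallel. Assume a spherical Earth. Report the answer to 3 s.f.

In the plate carrée (x = Rλ, y = Rφ), meridians are true-scale (h = 1) and parallels are stretched by k = sec φ.
Along the parallel at 49.3°, map distances are exaggerated by k = sec 49.3° = 1.534.
True distance = 154 / 1.534 = 154 × cos 49.3° ≈ 100 km.

100 km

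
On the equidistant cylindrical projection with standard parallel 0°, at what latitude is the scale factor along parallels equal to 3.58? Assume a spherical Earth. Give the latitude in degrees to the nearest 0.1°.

73.8°

Plate carrée: h = 1, k = sec φ along parallels.
sec φ = 3.58  ⇒  cos φ = 0.2793  ⇒  φ ≈ 73.8°.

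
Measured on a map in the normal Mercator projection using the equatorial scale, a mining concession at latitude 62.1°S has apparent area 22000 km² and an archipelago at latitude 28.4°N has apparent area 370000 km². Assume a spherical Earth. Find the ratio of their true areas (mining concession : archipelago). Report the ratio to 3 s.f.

Since Mercator area scale is 1/cos²φ, the true area equals the apparent area multiplied by cos²φ.
True area of mining concession: 22000 × cos²(62.1°) = 22000 × 0.2190 = 4817 km².
True area of archipelago: 370000 × cos²(28.4°) = 370000 × 0.7738 = 286300 km².
Ratio = 4817 / 286300 ≈ 0.0168.

0.0168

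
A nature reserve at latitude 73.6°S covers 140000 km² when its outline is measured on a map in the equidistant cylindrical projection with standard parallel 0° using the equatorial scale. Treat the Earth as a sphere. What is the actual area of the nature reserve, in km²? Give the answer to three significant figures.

Plate carrée maps x = Rλ, y = Rφ. The meridian scale is h = 1 and the parallel scale is k = 1/cos φ = sec φ.
Areal scale = h·k = 1 × sec φ; at 73.6°, h = 1.000, k = 3.542, so h·k = 3.542.
True area = apparent / (areal scale) = 140000 / 3.542 ≈ 39500 km².

39500 km²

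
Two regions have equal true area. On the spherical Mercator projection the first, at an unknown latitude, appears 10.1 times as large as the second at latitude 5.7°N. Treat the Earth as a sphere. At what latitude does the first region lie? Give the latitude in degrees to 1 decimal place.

On Mercator, (apparent₁)/(apparent₂) = sec²φ₁ / sec²φ₂ when true areas are equal.
cos²φ₂ / cos²φ₁ = 10.1  ⇒  cos φ₁ = cos 5.7° / √10.1 = 0.9951/3.178 = 0.3131.
φ₁ = arccos(0.3131) ≈ 71.8°.

71.8°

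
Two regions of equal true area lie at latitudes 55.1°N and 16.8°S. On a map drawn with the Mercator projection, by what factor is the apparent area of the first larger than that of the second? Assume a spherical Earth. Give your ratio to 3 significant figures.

2.80

On Mercator, area is exaggerated by sec²φ = 1/cos²φ.
At 55.1°: sec²(55.1°) = 1/0.5721² = 3.055.
At 16.8°: sec²(16.8°) = 1/0.9573² = 1.091.
Ratio = 3.055/1.091 = cos²(16.8°)/cos²(55.1°) ≈ 2.80.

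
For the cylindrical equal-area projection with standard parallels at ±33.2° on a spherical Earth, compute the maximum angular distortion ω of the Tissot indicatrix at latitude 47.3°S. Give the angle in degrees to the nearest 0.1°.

For cylindrical equal-area with standard parallel φ₀, h = cos φ / cos φ₀ and k = cos φ₀ / cos φ, so h·k = 1.
At 47.3°: h = 0.8105, k = 1.234; principal scales a = 1.234, b = 0.8105.
sin(ω/2) = (a − b)/(a + b) = 0.4234/2.044 = 0.2071, so ω = 2 arcsin(0.2071) ≈ 23.9°.

23.9°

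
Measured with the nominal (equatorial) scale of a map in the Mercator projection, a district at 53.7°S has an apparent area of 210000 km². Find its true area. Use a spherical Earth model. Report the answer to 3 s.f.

73600 km²

Mercator is conformal, so the point scale is isotropic: h = k = sec φ = 1/cos φ.
Areal scale = k² = sec²φ = 1/cos²(53.7°) = 1/0.5920² = 2.853.
True area = apparent / (areal scale) = 210000 / 2.853 ≈ 73600 km².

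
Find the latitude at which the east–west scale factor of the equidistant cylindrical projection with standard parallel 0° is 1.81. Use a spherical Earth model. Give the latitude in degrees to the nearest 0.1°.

56.5°

Plate carrée: h = 1, k = sec φ along parallels.
sec φ = 1.81  ⇒  cos φ = 0.5525  ⇒  φ ≈ 56.5°.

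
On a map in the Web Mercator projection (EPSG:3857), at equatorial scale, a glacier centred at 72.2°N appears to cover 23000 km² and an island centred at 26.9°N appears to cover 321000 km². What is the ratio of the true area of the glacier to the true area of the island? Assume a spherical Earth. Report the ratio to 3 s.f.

0.00842

Mercator's areal exaggeration is sec²φ; hence true area = (apparent area) · cos²φ.
True area of glacier: 23000 × cos²(72.2°) = 23000 × 0.09345 = 2149 km².
True area of island: 321000 × cos²(26.9°) = 321000 × 0.7953 = 255300 km².
Ratio = 2149 / 255300 ≈ 0.00842.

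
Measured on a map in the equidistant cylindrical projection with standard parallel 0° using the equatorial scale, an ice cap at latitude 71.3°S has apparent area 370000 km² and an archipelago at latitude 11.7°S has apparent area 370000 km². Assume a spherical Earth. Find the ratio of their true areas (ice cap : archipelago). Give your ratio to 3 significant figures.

Plate carrée has h = 1 and k = sec φ, giving areal scale sec φ; true area = (apparent area) · cos φ.
True area of ice cap: 370000 × cos(71.3°) = 370000 × 0.3206 = 118600 km².
True area of archipelago: 370000 × cos(11.7°) = 370000 × 0.9792 = 362300 km².
Ratio = 118600 / 362300 ≈ 0.327.

0.327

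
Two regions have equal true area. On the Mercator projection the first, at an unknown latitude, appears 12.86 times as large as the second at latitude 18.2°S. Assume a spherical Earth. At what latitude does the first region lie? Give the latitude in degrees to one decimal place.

74.6°

On Mercator, (apparent₁)/(apparent₂) = sec²φ₁ / sec²φ₂ when true areas are equal.
cos²φ₂ / cos²φ₁ = 12.86  ⇒  cos φ₁ = cos 18.2° / √12.86 = 0.9500/3.586 = 0.2649.
φ₁ = arccos(0.2649) ≈ 74.6°.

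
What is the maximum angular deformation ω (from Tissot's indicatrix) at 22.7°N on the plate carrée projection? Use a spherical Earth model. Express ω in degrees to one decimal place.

4.6°

For the equirectangular projection with φ₀ = 0 (plate carrée), h = 1 along meridians and k = sec φ along parallels.
At 22.7°: h = 1.000, k = 1.084; principal scales a = 1.084, b = 1.000.
sin(ω/2) = (a − b)/(a + b) = 0.08397/2.084 = 0.04029, so ω = 2 arcsin(0.04029) ≈ 4.6°.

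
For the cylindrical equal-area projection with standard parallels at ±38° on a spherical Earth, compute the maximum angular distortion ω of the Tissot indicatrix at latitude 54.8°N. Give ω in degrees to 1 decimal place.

35.3°

Cylindrical equal-area (φ₀ = 38°): h = cos φ / cos 38° along meridians, k = cos 38° / cos φ along parallels; h·k = 1.
At 54.8°: h = 0.7315, k = 1.367; principal scales a = 1.367, b = 0.7315.
sin(ω/2) = (a − b)/(a + b) = 0.6355/2.099 = 0.3028, so ω = 2 arcsin(0.3028) ≈ 35.3°.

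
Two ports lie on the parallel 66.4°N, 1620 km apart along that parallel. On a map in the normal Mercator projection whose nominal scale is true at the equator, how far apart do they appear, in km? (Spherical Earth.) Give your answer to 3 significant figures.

For Mercator, h = k = sec φ (a conformal cylindrical projection has a single point scale, 1/cos φ).
Along the parallel, k = sec 66.4° = 1/0.4003 = 2.498.
Map distance = 1620 × 2.498 ≈ 4050 km.

4050 km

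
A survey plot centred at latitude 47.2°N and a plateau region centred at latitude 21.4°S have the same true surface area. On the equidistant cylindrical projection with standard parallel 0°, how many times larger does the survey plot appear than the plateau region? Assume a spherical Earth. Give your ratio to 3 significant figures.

1.37

Plate carrée maps x = Rλ, y = Rφ. The meridian scale is h = 1 and the parallel scale is k = 1/cos φ = sec φ.
Areal scale at 47.2°: h·k = 1.000 × 1.472 = 1.472.
Areal scale at 21.4°: h·k = 1.000 × 1.074 = 1.074.
Ratio = 1.472/1.074 ≈ 1.37.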